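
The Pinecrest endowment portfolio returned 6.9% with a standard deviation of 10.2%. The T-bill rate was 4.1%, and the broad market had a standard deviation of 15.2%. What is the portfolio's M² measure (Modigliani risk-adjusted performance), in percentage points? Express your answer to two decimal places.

Sharpe = (Rp − Rf) / σp = (6.9% − 4.1%) / 10.2% = 0.2745
M² = Rf + Sharpe × σm = 4.1% + 0.2745 × 15.2% = 8.2724%

8.27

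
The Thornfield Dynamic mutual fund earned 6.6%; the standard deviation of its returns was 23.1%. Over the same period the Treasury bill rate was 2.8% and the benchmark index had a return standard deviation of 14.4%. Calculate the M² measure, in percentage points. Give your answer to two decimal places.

Sharpe = (Rp − Rf) / σp = (6.6% − 2.8%) / 23.1% = 0.1645
M² = Rf + Sharpe × σm = 2.8% + 0.1645 × 14.4% = 5.1688%

5.17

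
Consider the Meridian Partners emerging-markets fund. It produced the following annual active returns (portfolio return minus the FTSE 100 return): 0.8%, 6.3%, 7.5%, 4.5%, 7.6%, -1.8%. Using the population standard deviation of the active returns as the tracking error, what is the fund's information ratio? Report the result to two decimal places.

r̄ = (0.8 + 6.3 + 7.5 + 4.5 + 7.6 − 1.8) / 6 = 24.90 / 6 = 4.1500%
Σ(r − r̄)² = 74.4950; population σ = √(74.4950/6) = 3.5236%
IR = r̄ / tracking error = 4.1500 / 3.5236 = 1.1778

1.18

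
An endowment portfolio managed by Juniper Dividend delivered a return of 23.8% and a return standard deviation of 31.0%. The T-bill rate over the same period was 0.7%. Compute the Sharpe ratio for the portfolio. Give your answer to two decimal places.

Sharpe = (Rp − Rf) / σp = (23.8% − 0.7%) / 31.0% = 23.10% / 31.0% = 0.7452

0.75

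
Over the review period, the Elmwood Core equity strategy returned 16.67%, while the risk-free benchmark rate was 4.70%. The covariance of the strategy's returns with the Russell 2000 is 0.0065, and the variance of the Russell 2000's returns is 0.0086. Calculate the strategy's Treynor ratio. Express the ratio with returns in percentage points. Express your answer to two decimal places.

15.84

β = Cov / Var = 0.0065 / 0.0086 = 0.7558
Treynor = (Rp − Rf) / β = (16.67% − 4.70%) / 0.7558 = 11.97 / 0.7558 = 15.8375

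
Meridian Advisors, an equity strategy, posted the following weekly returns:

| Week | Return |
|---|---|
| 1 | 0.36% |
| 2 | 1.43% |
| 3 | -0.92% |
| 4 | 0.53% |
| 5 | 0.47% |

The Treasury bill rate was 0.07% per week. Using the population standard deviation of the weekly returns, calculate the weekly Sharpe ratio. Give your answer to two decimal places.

0.40

r̄ = (0.36 + 1.43 − 0.92 + 0.53 + 0.47) / 5 = 1.870 / 5 = 0.3740%
Σ(r − r̄)² = 2.8233; population σ = √(2.8233/5) = 0.7514%
Sharpe = (r̄ − rf) / σ = (0.3740 − 0.07) / 0.7514 = 0.3040 / 0.7514 = 0.4046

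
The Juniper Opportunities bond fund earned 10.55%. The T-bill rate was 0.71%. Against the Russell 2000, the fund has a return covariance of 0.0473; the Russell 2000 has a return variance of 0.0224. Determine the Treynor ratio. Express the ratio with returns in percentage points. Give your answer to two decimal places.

β = Cov / Var = 0.0473 / 0.0224 = 2.1116
Treynor = (Rp − Rf) / β = (10.55% − 0.71%) / 2.1116 = 9.84 / 2.1116 = 4.6600

4.66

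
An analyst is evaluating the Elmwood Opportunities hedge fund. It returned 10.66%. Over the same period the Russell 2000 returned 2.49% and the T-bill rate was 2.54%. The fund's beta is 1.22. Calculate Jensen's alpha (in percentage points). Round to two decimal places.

8.18

CAPM expected return = Rf + β(Rm − Rf) = 2.54% + 1.22 × (2.49% − 2.54%) = 2.54 + 1.22 × -0.05 = 2.4790%
Jensen's α = Rp − E[R] = 10.66% − 2.4790% = 8.1810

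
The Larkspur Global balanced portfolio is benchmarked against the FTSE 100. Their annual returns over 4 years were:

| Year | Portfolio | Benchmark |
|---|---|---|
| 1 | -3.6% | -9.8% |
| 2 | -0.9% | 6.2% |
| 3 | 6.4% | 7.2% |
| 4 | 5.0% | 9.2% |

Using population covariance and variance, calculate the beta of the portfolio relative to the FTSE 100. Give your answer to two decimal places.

0.43

r̄p = 1.7250%,  r̄m = 3.2000%
Cov = Σ(rp − r̄p)(rm − r̄m) / 4 = 24.9250
Var(rm) = Σ(rm − r̄m)² / 4 = 57.5000
β = Cov / Var = 24.9250 / 57.5000 = 0.4335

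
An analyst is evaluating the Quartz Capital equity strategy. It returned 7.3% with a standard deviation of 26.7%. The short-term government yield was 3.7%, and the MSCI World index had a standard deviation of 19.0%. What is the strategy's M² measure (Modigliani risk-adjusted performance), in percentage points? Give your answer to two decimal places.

6.26

Sharpe = (Rp − Rf) / σp = (7.3% − 3.7%) / 26.7% = 0.1348
M² = Rf + Sharpe × σm = 3.7% + 0.1348 × 19.0% = 6.2612%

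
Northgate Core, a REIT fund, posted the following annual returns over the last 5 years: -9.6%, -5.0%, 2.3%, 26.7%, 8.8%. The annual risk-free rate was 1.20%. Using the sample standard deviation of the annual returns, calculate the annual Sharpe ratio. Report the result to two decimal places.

0.24

r̄ = (-9.6 − 5 + 2.3 + 26.7 + 8.8) / 5 = 23.20 / 5 = 4.6400%
Sample std dev = √[805.1320 / 4] = 14.1874%
Sharpe = (r̄ − rf) / σ = (4.6400 − 1.2) / 14.1874 = 3.4400 / 14.1874 = 0.2425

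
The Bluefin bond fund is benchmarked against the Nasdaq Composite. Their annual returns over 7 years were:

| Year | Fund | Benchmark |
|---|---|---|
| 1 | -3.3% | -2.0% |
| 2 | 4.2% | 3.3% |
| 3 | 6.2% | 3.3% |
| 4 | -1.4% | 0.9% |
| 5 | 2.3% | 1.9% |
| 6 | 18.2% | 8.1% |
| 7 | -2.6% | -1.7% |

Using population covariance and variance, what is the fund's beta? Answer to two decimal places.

2.09

r̄p = 3.3714%,  r̄m = 1.9714%
Cov = Σ(rp − r̄p)(rm − r̄m) / 7 = 21.3349
Var(rm) = Σ(rm − r̄m)² / 7 = 10.2135
β = Cov / Var = 21.3349 / 10.2135 = 2.0889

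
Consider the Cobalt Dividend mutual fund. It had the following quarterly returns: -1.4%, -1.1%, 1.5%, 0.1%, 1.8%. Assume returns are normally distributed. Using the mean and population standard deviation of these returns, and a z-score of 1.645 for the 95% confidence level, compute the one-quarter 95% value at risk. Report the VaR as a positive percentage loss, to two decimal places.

1.97

μ = (-1.4 − 1.1 + 1.5 + 0.1 + 1.8) / 5 = 0.1800%
Σ(r − μ)² = 8.5080; population σ = √(8.5080/5) = 1.3045%
VaR = −(μ − z·σ) = −(0.1800 − 1.645 × 1.3045) = −(-1.9659) = 1.9659%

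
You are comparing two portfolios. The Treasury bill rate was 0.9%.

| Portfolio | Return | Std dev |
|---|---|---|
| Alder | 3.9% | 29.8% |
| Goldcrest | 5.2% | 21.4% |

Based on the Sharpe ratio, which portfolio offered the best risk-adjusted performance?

Alder: Sharpe ratio = (3.9% − 0.9%) / 29.8% = 0.101
Goldcrest: Sharpe ratio = (5.2% − 0.9%) / 21.4% = 0.201
Highest: Goldcrest (0.201).

Goldcrest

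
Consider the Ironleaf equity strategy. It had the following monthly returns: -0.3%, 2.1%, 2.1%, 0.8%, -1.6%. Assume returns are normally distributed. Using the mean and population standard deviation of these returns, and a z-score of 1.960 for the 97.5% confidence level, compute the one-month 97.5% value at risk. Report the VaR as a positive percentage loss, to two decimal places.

r̄ = (-0.3 + 2.1 + 2.1 + 0.8 − 1.6) / 5 = 3.10 / 5 = 0.6200%
Σ(r − r̄)² = (-0.3 − 0.6200)² + (2.1 − 0.6200)² + … = 10.1880
population σ = √(10.1880 / 5) = √2.0376 = 1.4274%
VaR = −(r̄ − z·σ) = −(0.6200 − 1.960 × 1.4274) = −(-2.1777) = 2.1777%

2.18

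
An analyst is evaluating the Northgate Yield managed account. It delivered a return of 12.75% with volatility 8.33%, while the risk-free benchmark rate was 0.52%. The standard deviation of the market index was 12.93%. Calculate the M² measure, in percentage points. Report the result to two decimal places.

Sharpe = (Rp − Rf) / σp = (12.75% − 0.52%) / 8.33% = 1.4682
M² = Rf + Sharpe × σm = 0.52% + 1.4682 × 12.93% = 19.5038%

19.50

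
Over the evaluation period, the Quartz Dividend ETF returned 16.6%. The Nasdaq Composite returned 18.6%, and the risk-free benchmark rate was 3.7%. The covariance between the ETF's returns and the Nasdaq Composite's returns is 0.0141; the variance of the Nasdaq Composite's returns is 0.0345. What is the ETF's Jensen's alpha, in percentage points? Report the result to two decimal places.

β = Cov / Var = 0.0141 / 0.0345 = 0.4087
E[R] = Rf + β(Rm − Rf) = 3.7% + 0.4087 × (18.6% − 3.7%) = 9.7896%
α = Rp − E[R] = 16.6% − 9.7896% = 6.8104

6.81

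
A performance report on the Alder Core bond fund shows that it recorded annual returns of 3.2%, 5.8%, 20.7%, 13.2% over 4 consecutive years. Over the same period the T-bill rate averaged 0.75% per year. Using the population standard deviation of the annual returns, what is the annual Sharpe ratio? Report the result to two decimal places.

1.46

r̄ = (3.2 + 5.8 + 20.7 + 13.2) / 4 = 10.7250%
Σ(r − r̄)² = (3.2 − 10.7250)² + (5.8 − 10.7250)² + (20.7 − 10.7250)² + … = 186.5075
σ = √[186.5075 / 4] = 6.8284%
Sharpe = (r̄ − rf) / σ = (10.7250 − 0.75) / 6.8284 = 9.9750 / 6.8284 = 1.4608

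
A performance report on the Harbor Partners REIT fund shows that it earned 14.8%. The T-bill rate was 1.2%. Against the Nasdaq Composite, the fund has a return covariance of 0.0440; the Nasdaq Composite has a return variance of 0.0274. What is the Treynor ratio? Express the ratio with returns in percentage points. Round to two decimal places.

8.47

β = Cov / Var = 0.0440 / 0.0274 = 1.6058
Treynor = (Rp − Rf) / β = (14.8% − 1.2%) / 1.6058 = 13.60 / 1.6058 = 8.4693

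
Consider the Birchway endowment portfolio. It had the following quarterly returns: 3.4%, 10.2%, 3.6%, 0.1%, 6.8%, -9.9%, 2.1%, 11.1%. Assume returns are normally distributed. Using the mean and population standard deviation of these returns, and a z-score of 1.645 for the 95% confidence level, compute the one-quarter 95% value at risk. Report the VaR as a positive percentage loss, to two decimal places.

Mean return r̄ = 27.40 / 8 = 3.4250%
Σ(r − r̄)² = (3.4 − 3.4250)² + (10.2 − 3.4250)² + … = 306.5950
population σ = √(306.5950 / 8) = √38.3244 = 6.1907%
VaR = −(r̄ − z·σ) = −(3.4250 − 1.645 × 6.1907) = −(-6.7587) = 6.7587%

6.76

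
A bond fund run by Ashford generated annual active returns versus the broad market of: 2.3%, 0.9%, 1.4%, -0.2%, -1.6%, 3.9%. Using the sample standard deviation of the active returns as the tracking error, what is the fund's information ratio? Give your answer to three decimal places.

r̄ = (2.3 + 0.9 + 1.4 − 0.2 − 1.6 + 3.9) / 6 = 6.70 / 6 = 1.1167%
Σ(r − r̄)² = (2.3 − 1.1167)² + (0.9 − 1.1167)² + … = 18.3883
sample σ = √(18.3883 / 5) = √3.6777 = 1.9177%
IR = r̄ / tracking error = 1.1167 / 1.9177 = 0.5823

0.582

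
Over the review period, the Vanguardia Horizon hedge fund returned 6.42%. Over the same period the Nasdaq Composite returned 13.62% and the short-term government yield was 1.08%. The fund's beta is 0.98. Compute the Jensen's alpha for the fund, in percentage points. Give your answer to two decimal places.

CAPM expected return = Rf + β(Rm − Rf) = 1.08% + 0.98 × (13.62% − 1.08%) = 1.08 + 0.98 × 12.54 = 13.3692%
Jensen's α = Rp − E[R] = 6.42% − 13.3692% = -6.9492

-6.95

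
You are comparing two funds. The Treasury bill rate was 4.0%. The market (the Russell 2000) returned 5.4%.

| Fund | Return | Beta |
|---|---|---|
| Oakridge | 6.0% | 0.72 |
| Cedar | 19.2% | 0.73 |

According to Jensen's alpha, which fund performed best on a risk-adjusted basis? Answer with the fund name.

Oakridge: α = 6.0% − [4.0% + 0.72 × (5.4% − 4.0%)] = 0.992
Cedar: α = 19.2% − [4.0% + 0.73 × (5.4% − 4.0%)] = 14.178
Highest: Cedar (14.178).

Cedar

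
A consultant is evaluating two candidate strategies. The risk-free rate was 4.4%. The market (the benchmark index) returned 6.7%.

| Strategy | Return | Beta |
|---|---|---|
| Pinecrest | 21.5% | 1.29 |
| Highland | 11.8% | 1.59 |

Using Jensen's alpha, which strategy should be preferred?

Pinecrest: α = 21.5% − [4.4% + 1.29 × (6.7% − 4.4%)] = 14.133
Highland: α = 11.8% − [4.4% + 1.59 × (6.7% − 4.4%)] = 3.743
Highest: Pinecrest (14.133).

Pinecrest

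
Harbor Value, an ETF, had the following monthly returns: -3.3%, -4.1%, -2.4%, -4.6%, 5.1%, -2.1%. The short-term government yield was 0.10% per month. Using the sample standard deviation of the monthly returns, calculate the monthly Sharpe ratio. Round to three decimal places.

r̄ = (-3.3 − 4.1 − 2.4 − 4.6 + 5.1 − 2.1) / 6 = -1.9000%
Σ(r − r̄)² = 63.3800; sample σ = √(63.3800/5) = 3.5603%
Sharpe = (r̄ − rf) / σ = (-1.9000 − 0.1) / 3.5603 = -2.0000 / 3.5603 = -0.5618

-0.562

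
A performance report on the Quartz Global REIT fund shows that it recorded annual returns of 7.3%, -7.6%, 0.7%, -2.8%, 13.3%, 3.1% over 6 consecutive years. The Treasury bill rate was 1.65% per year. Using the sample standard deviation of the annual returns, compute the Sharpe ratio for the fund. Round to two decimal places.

Mean return r̄ = 14.00 / 6 = 2.3333%
Σ(r − r̄)² = (7.3 − 2.3333)² + (-7.6 − 2.3333)² + … = 273.2133
sample σ = √(273.2133 / 5) = √54.6427 = 7.3921%
Sharpe = (r̄ − rf) / σ = (2.3333 − 1.65) / 7.3921 = 0.6833 / 7.3921 = 0.0924

0.09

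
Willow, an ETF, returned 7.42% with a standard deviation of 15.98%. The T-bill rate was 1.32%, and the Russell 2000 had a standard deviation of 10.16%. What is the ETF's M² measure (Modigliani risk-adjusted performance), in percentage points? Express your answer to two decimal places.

Sharpe = (Rp − Rf) / σp = (7.42% − 1.32%) / 15.98% = 0.3817
M² = Rf + Sharpe × σm = 1.32% + 0.3817 × 10.16% = 5.1981%

5.20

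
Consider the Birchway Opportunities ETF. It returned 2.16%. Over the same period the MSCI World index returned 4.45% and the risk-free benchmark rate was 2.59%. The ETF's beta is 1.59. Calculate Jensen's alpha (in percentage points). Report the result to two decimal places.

CAPM expected return = Rf + β(Rm − Rf) = 2.59% + 1.59 × (4.45% − 2.59%) = 2.59 + 1.59 × 1.86 = 5.5474%
Jensen's α = Rp − E[R] = 2.16% − 5.5474% = -3.3874

-3.39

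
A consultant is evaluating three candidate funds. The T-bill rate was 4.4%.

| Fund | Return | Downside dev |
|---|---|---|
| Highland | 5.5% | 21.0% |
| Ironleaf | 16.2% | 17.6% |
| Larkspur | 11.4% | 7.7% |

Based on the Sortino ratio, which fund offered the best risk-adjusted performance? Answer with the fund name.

Larkspur

Highland: Sortino ratio = (5.5% − 4.4%) / 21.0% = 0.052
Ironleaf: Sortino ratio = (16.2% − 4.4%) / 17.6% = 0.670
Larkspur: Sortino ratio = (11.4% − 4.4%) / 7.7% = 0.909
Highest: Larkspur (0.909).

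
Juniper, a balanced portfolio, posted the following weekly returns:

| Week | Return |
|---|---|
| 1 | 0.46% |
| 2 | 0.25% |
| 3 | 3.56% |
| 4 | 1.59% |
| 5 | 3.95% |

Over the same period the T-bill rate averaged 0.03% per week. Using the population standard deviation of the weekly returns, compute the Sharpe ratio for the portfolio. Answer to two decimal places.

1.26

r̄ = (0.46 + 0.25 + 3.56 + 1.59 + 3.95) / 5 = 9.810 / 5 = 1.9620%
Σ(r − r̄)² = 11.8311; population σ = √(11.8311/5) = 1.5383%
Sharpe = (r̄ − rf) / σ = (1.9620 − 0.03) / 1.5383 = 1.9320 / 1.5383 = 1.2559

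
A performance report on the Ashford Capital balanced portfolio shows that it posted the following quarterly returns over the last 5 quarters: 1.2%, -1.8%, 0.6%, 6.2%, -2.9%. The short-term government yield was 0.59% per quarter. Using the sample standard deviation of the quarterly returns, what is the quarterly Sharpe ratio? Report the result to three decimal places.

r̄ = (1.2 − 1.8 + 0.6 + 6.2 − 2.9) / 5 = 3.30 / 5 = 0.6600%
Sample std dev = √[49.7120 / 4] = 3.5253%
Sharpe = (r̄ − rf) / σ = (0.6600 − 0.59) / 3.5253 = 0.0700 / 3.5253 = 0.0199

0.020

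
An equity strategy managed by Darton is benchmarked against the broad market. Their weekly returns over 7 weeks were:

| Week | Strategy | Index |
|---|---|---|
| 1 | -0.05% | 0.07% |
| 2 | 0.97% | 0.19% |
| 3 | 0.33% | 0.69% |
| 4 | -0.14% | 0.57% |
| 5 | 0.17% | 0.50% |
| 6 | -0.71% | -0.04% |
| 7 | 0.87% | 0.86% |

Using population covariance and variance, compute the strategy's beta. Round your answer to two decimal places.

r̄p = 0.2057%,  r̄m = 0.4057%
Cov = Σ(rp − r̄p)(rm − r̄m) / 7 = 0.0866
Var(rm) = Σ(rm − r̄m)² / 7 = 0.0973
β = Cov / Var = 0.0866 / 0.0973 = 0.8900

0.89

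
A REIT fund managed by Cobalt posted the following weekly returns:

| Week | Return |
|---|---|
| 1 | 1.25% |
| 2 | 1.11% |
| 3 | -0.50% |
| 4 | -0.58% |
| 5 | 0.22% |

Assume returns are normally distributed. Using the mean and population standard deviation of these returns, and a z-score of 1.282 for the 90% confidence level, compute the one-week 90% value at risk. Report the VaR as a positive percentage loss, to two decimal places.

r̄ = (1.25 + 1.11 − 0.5 − 0.58 + 0.22) / 5 = 0.3000%
Population std dev = √[2.9794 / 5] = 0.7719%
VaR = −(r̄ − z·σ) = −(0.3000 − 1.282 × 0.7719) = −(-0.6896) = 0.6896%

0.69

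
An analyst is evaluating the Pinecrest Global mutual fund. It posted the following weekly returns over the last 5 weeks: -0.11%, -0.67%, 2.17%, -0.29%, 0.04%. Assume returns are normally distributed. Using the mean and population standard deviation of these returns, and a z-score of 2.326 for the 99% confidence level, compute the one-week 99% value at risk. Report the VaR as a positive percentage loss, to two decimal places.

2.10

Mean return r̄ = 1.140 / 5 = 0.2280%
Σ(r − r̄)² = (-0.11 − 0.2280)² + (-0.67 − 0.2280)² + (2.17 − 0.2280)² + … = 4.9957
σ = √[4.9957 / 5] = 0.9996%
VaR = −(r̄ − z·σ) = −(0.2280 − 2.326 × 0.9996) = −(-2.0971) = 2.0971%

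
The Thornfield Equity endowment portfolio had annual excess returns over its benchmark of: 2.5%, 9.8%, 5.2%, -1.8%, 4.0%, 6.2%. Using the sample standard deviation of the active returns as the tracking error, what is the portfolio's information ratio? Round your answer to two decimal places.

1.11

μ = (2.5 + 9.8 + 5.2 − 1.8 + 4 + 6.2) / 6 = 25.90 / 6 = 4.3167%
Sample std dev = √[75.2083 / 5] = 3.8784%
IR = μ / tracking error = 4.3167 / 3.8784 = 1.1130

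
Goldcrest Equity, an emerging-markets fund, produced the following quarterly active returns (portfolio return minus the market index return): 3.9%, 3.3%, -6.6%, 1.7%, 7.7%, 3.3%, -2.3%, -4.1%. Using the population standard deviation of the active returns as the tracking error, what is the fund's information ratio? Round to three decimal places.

μ = (3.9 + 3.3 − 6.6 + 1.7 + 7.7 + 3.3 − 2.3 − 4.1) / 8 = 0.8625%
Σ(r − μ)² = (3.9 − 0.8625)² + (3.3 − 0.8625)² + (-6.6 − 0.8625)² + … = 158.8788
σ = √[158.8788 / 8] = 4.4564%
IR = μ / tracking error = 0.8625 / 4.4564 = 0.1935

0.194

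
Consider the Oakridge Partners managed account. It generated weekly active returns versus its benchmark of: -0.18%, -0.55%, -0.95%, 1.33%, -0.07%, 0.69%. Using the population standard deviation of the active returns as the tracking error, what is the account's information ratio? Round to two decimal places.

μ = (-0.18 − 0.55 − 0.95 + 1.33 − 0.07 + 0.69) / 6 = 0.0450%
Population σ = √[Σ(r − μ)² / 6] = √[3.4752 / 6] = √0.5792 = 0.7611%
IR = μ / tracking error = 0.0450 / 0.7611 = 0.0591

0.06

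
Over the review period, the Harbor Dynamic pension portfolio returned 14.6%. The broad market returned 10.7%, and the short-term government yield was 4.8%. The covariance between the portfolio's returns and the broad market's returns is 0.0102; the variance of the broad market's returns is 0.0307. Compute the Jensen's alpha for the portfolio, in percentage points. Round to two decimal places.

7.84

β = Cov / Var = 0.0102 / 0.0307 = 0.3322
E[R] = Rf + β(Rm − Rf) = 4.8% + 0.3322 × (10.7% − 4.8%) = 6.7600%
α = Rp − E[R] = 14.6% − 6.7600% = 7.8400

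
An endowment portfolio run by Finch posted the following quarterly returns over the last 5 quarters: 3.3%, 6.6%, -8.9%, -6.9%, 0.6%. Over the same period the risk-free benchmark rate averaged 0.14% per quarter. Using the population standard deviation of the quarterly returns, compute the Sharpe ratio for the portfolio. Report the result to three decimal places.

μ = (3.3 + 6.6 − 8.9 − 6.9 + 0.6) / 5 = -1.0600%
Population σ = √[Σ(r − μ)² / 5] = √[176.0120 / 5] = √35.2024 = 5.9332%
Sharpe = (μ − rf) / σ = (-1.0600 − 0.14) / 5.9332 = -1.2000 / 5.9332 = -0.2023

-0.202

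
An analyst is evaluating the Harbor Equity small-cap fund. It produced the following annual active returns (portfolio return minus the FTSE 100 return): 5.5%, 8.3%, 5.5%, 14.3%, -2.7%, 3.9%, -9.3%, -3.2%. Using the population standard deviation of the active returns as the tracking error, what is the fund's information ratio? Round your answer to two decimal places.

0.40

r̄ = (5.5 + 8.3 + 5.5 + 14.3 − 2.7 + 3.9 − 9.3 − 3.2) / 8 = 22.30 / 8 = 2.7875%
Population std dev = √[390.9488 / 8] = 6.9906%
IR = r̄ / tracking error = 2.7875 / 6.9906 = 0.3987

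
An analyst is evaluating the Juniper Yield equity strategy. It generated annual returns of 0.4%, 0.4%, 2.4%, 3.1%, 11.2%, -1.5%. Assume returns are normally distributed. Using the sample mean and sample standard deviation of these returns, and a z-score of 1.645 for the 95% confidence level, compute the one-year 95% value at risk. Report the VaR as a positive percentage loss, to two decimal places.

4.72

r̄ = (0.4 + 0.4 + 2.4 + 3.1 + 11.2 − 1.5) / 6 = 2.6667%
Σ(r − r̄)² = 100.7133; sample σ = √(100.7133/5) = 4.4881%
VaR = −(r̄ − z·σ) = −(2.6667 − 1.645 × 4.4881) = −(-4.7162) = 4.7162%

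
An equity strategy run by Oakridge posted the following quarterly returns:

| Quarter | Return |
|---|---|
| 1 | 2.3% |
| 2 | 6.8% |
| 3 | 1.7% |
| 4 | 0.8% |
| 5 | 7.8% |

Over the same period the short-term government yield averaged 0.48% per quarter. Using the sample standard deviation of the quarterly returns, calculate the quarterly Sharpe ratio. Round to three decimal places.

1.067

μ = (2.3 + 6.8 + 1.7 + 0.8 + 7.8) / 5 = 3.8800%
Sample std dev = √[40.6280 / 4] = 3.1870%
Sharpe = (μ − rf) / σ = (3.8800 − 0.48) / 3.1870 = 3.4000 / 3.1870 = 1.0668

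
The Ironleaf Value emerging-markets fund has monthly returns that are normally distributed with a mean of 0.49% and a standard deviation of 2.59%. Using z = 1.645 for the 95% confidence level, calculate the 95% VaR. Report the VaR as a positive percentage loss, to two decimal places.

3.77

VaR (as % loss) = −(μ − z·σ) = −(0.49% − 1.645 × 2.59%) = −(-3.77055%) = 3.77055%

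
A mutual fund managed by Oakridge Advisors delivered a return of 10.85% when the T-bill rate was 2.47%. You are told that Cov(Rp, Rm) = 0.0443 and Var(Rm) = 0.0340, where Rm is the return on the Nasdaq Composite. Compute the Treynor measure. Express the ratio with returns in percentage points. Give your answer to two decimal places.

β = Cov / Var = 0.0443 / 0.0340 = 1.3029
Treynor = (Rp − Rf) / β = (10.85% − 2.47%) / 1.3029 = 8.38 / 1.3029 = 6.4318

6.43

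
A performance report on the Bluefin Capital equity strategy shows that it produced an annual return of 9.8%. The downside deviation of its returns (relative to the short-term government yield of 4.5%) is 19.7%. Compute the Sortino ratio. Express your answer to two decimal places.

0.27

Sortino = (Rp − Rf) / σd = (9.8% − 4.5%) / 19.7% = 5.30% / 19.7% = 0.2690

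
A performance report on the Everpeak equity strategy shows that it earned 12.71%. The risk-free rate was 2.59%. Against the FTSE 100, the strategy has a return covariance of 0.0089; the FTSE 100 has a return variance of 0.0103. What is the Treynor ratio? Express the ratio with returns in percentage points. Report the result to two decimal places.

β = Cov / Var = 0.0089 / 0.0103 = 0.8641
Treynor = (Rp − Rf) / β = (12.71% − 2.59%) / 0.8641 = 10.12 / 0.8641 = 11.7116

11.71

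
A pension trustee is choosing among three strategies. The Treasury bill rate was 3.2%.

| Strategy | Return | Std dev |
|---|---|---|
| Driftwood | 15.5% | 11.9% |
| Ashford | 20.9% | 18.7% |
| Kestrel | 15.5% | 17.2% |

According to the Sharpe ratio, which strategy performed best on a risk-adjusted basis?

Driftwood

Driftwood: Sharpe ratio = (15.5% − 3.2%) / 11.9% = 1.034
Ashford: Sharpe ratio = (20.9% − 3.2%) / 18.7% = 0.947
Kestrel: Sharpe ratio = (15.5% − 3.2%) / 17.2% = 0.715
Highest: Driftwood (1.034).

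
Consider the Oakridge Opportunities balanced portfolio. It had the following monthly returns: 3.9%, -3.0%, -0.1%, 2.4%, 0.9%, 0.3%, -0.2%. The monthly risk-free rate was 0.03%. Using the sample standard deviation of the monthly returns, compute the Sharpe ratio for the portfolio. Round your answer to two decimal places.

0.26

μ = (3.9 − 3 − 0.1 + 2.4 + 0.9 + 0.3 − 0.2) / 7 = 4.20 / 7 = 0.6000%
Sample std dev = √[28.4000 / 6] = 2.1756%
Sharpe = (μ − rf) / σ = (0.6000 − 0.03) / 2.1756 = 0.5700 / 2.1756 = 0.2620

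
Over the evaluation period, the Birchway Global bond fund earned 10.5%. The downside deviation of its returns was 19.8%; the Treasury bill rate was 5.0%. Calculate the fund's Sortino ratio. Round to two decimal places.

0.28

Sortino = (Rp − Rf) / σd = (10.5% − 5.0%) / 19.8% = 5.50% / 19.8% = 0.2778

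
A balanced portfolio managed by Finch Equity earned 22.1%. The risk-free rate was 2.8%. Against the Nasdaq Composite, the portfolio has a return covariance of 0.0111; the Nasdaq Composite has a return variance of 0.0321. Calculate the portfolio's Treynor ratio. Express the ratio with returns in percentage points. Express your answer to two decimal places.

β = Cov / Var = 0.0111 / 0.0321 = 0.3458
Treynor = (Rp − Rf) / β = (22.1% − 2.8%) / 0.3458 = 19.30 / 0.3458 = 55.8126

55.81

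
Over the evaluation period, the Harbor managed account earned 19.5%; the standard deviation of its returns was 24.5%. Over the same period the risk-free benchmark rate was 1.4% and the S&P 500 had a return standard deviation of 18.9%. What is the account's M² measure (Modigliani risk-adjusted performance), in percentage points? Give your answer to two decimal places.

15.36

Sharpe = (Rp − Rf) / σp = (19.5% − 1.4%) / 24.5% = 0.7388
M² = Rf + Sharpe × σm = 1.4% + 0.7388 × 18.9% = 15.3633%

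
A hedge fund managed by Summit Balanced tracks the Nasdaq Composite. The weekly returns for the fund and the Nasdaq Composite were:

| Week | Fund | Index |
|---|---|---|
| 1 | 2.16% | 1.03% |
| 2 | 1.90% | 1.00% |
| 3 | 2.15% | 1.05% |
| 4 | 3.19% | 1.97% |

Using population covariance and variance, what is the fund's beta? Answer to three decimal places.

1.195

r̄p = 2.3500%,  r̄m = 1.2625%
Cov = Σ(rp − r̄p)(rm − r̄m) / 4 = 0.1998
Var(rm) = Σ(rm − r̄m)² / 4 = 0.1672
β = Cov / Var = 0.1998 / 0.1672 = 1.1950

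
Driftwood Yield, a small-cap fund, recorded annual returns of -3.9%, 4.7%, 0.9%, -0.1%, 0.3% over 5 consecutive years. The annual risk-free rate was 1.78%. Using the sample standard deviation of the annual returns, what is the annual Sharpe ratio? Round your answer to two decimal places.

r̄ = (-3.9 + 4.7 + 0.9 − 0.1 + 0.3) / 5 = 0.3800%
Σ(r − r̄)² = (-3.9 − 0.3800)² + (4.7 − 0.3800)² + (0.9 − 0.3800)² + … = 37.4880
σ = √[37.4880 / 4] = 3.0614%
Sharpe = (r̄ − rf) / σ = (0.3800 − 1.78) / 3.0614 = -1.4000 / 3.0614 = -0.4573

-0.46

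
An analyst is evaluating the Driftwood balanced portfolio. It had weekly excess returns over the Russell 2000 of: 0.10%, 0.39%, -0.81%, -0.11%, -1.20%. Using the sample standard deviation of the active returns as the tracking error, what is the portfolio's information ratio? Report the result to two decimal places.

-0.49

r̄ = (0.1 + 0.39 − 0.81 − 0.11 − 1.2) / 5 = -0.3260%
Σ(r − r̄)² = (0.1 − (-0.3260))² + (0.39 − (-0.3260))² + (-0.81 − (-0.3260))² + … = 1.7389
sample σ = √(1.7389 / 4) = √0.4347 = 0.6593%
IR = r̄ / tracking error = -0.3260 / 0.6593 = -0.4945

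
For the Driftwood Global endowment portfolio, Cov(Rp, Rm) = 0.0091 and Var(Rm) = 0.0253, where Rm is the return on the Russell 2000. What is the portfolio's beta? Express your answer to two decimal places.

0.36

β = Cov(Rp, Rm) / Var(Rm) = 0.0091 / 0.0253 = 0.3597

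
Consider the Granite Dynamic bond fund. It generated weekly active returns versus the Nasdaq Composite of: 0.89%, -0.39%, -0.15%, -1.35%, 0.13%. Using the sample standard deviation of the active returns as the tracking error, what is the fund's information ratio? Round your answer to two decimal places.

-0.21

Mean return r̄ = -0.870 / 5 = -0.1740%
Σ(r − r̄)² = (0.89 − (-0.1740))² + (-0.39 − (-0.1740))² + … = 2.6547
sample σ = √(2.6547 / 4) = √0.6637 = 0.8147%
IR = r̄ / tracking error = -0.1740 / 0.8147 = -0.2136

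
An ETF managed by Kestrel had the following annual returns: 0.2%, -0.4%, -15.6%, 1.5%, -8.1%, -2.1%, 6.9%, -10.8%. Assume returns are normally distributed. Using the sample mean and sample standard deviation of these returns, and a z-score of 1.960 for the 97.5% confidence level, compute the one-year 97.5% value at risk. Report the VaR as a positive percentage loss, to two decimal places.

Mean return μ = -28.40 / 8 = -3.5500%
Sample σ = √[Σ(r − μ)² / 7] = √[379.2600 / 7] = √54.1800 = 7.3607%
VaR = −(μ − z·σ) = −(-3.5500 − 1.960 × 7.3607) = −(-17.9770) = 17.9770%

17.98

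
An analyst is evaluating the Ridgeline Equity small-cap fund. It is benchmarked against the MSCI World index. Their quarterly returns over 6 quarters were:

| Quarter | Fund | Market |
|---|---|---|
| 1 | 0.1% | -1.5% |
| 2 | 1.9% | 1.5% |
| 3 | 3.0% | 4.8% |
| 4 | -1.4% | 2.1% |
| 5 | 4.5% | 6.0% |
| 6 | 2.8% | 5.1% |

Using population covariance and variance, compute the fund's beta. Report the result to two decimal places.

0.57

r̄p = 1.8167%,  r̄m = 3.0000%
Cov = Σ(rp − r̄p)(rm − r̄m) / 6 = 3.7900
Var(rm) = Σ(rm − r̄m)² / 6 = 6.6600
β = Cov / Var = 3.7900 / 6.6600 = 0.5691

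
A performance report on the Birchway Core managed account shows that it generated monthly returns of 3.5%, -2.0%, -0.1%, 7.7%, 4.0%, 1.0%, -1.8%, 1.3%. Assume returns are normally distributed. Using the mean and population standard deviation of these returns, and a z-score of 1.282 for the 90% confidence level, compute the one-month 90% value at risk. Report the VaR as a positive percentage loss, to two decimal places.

Mean return r̄ = 13.60 / 8 = 1.7000%
Σ(r − r̄)² = 74.3600; population σ = √(74.3600/8) = 3.0488%
VaR = −(r̄ − z·σ) = −(1.7000 − 1.282 × 3.0488) = −(-2.2086) = 2.2086%

2.21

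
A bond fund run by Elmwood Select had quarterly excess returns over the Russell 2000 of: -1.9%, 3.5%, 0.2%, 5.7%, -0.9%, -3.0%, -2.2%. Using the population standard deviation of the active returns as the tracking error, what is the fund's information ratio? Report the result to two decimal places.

r̄ = (-1.9 + 3.5 + 0.2 + 5.7 − 0.9 − 3 − 2.2) / 7 = 0.2000%
Population std dev = √[62.7600 / 7] = 2.9943%
IR = r̄ / tracking error = 0.2000 / 2.9943 = 0.0668

0.07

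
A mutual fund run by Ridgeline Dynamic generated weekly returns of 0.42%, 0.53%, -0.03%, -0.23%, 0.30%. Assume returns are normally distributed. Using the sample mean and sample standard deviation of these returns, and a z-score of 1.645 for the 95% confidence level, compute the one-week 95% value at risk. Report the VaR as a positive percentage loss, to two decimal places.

0.33

r̄ = (0.42 + 0.53 − 0.03 − 0.23 + 0.3) / 5 = 0.990 / 5 = 0.1980%
Sample std dev = √[0.4051 / 4] = 0.3182%
VaR = −(r̄ − z·σ) = −(0.1980 − 1.645 × 0.3182) = −(-0.3254) = 0.3254%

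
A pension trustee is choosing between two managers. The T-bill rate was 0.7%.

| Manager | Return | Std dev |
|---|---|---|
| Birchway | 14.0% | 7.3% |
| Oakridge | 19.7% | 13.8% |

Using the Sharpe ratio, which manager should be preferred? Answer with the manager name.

Birchway

Birchway: Sharpe ratio = (14.0% − 0.7%) / 7.3% = 1.822
Oakridge: Sharpe ratio = (19.7% − 0.7%) / 13.8% = 1.377
Highest: Birchway (1.822).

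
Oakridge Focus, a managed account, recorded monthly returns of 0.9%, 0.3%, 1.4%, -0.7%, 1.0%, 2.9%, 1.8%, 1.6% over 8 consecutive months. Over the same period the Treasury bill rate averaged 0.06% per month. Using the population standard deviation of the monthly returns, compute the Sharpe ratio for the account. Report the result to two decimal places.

1.09

r̄ = (0.9 + 0.3 + 1.4 − 0.7 + 1 + 2.9 + 1.8 + 1.6) / 8 = 1.1500%
Population std dev = √[7.9800 / 8] = 0.9987%
Sharpe = (r̄ − rf) / σ = (1.1500 − 0.06) / 0.9987 = 1.0900 / 0.9987 = 1.0914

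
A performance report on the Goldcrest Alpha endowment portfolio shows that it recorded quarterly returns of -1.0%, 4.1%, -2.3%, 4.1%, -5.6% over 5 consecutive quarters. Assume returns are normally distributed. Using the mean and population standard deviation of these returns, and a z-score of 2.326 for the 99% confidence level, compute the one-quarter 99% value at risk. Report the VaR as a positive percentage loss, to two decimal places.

r̄ = (-1 + 4.1 − 2.3 + 4.1 − 5.6) / 5 = -0.1400%
Population std dev = √[71.1720 / 5] = 3.7729%
VaR = −(r̄ − z·σ) = −(-0.1400 − 2.326 × 3.7729) = −(-8.9158) = 8.9158%

8.92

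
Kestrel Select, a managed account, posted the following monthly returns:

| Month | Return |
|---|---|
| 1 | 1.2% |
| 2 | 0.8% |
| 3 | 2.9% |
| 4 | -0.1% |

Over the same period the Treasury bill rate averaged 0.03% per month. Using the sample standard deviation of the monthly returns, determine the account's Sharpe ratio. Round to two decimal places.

μ = (1.2 + 0.8 + 2.9 − 0.1) / 4 = 4.80 / 4 = 1.2000%
Σ(r − μ)² = 4.7400; sample σ = √(4.7400/3) = 1.2570%
Sharpe = (μ − rf) / σ = (1.2000 − 0.03) / 1.2570 = 1.1700 / 1.2570 = 0.9308

0.93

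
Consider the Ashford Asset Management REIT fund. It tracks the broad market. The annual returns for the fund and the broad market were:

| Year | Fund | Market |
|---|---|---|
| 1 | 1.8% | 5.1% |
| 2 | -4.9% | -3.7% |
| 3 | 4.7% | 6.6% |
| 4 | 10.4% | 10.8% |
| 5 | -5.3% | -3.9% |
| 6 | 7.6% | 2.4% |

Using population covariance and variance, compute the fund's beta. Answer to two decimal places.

0.98

r̄p = 2.3833%,  r̄m = 2.8833%
Cov = Σ(rp − r̄p)(rm − r̄m) / 6 = 28.0547
Var(rm) = Σ(rm − r̄m)² / 6 = 28.4981
β = Cov / Var = 28.0547 / 28.4981 = 0.9844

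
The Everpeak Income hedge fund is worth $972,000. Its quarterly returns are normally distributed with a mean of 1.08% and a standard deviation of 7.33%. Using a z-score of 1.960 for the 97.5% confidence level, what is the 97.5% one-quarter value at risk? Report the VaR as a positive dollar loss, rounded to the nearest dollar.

$129,148

Return at the 97.5% tail: μ − z·σ = 1.08% − 1.960 × 7.33% = 1.08 − 14.3668 = -13.2868%
VaR = −(-13.2868%) × $972,000 = 13.2868% × $972,000 = $129,148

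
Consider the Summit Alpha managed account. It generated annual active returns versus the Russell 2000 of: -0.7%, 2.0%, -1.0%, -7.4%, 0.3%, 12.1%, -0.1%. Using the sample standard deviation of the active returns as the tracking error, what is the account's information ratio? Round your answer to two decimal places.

Mean return μ = 5.20 / 7 = 0.7429%
Σ(r − μ)² = (-0.7 − 0.7429)² + (2 − 0.7429)² + (-1 − 0.7429)² + … = 202.8971
sample σ = √(202.8971 / 6) = √33.8162 = 5.8152%
IR = μ / tracking error = 0.7429 / 5.8152 = 0.1278

0.13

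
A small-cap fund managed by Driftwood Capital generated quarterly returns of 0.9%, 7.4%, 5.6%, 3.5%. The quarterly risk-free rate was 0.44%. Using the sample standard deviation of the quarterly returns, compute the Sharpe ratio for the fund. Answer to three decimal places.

1.397

Mean return μ = 17.40 / 4 = 4.3500%
Σ(r − μ)² = (0.9 − 4.3500)² + (7.4 − 4.3500)² + (5.6 − 4.3500)² + … = 23.4900
sample σ = √(23.4900 / 3) = √7.8300 = 2.7982%
Sharpe = (μ − rf) / σ = (4.3500 − 0.44) / 2.7982 = 3.9100 / 2.7982 = 1.3973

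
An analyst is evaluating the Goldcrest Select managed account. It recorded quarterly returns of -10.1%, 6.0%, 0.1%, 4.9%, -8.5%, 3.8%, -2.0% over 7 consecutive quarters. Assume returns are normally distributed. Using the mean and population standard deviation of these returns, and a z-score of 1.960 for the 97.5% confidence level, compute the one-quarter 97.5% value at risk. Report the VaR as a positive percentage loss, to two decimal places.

Mean return r̄ = -5.80 / 7 = -0.8286%
Population std dev = √[247.9143 / 7] = 5.9512%
VaR = −(r̄ − z·σ) = −(-0.8286 − 1.960 × 5.9512) = −(-12.4930) = 12.4930%

12.49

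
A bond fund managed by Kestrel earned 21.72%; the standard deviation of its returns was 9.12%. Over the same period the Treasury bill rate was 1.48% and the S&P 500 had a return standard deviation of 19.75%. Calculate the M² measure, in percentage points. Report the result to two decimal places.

45.31

Sharpe = (Rp − Rf) / σp = (21.72% − 1.48%) / 9.12% = 2.2193
M² = Rf + Sharpe × σm = 1.48% + 2.2193 × 19.75% = 45.3112%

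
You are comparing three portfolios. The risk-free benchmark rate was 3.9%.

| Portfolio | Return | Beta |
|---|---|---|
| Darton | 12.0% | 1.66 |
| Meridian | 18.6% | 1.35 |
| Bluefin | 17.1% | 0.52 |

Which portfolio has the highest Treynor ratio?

Bluefin

Darton: Treynor = (12.0% − 3.9%) / 1.66 = 4.880
Meridian: Treynor = (18.6% − 3.9%) / 1.35 = 10.889
Bluefin: Treynor = (17.1% − 3.9%) / 0.52 = 25.385
Highest: Bluefin (25.385).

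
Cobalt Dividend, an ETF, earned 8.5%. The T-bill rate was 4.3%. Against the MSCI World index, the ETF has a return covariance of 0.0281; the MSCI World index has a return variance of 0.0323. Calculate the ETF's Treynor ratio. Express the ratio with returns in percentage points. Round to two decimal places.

4.83

β = Cov / Var = 0.0281 / 0.0323 = 0.8700
Treynor = (Rp − Rf) / β = (8.5% − 4.3%) / 0.8700 = 4.20 / 0.8700 = 4.8276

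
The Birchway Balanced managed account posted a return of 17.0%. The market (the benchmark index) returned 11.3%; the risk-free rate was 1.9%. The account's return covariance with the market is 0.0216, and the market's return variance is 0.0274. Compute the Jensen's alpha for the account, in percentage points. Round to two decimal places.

7.69

β = Cov / Var = 0.0216 / 0.0274 = 0.7883
E[R] = Rf + β(Rm − Rf) = 1.9% + 0.7883 × (11.3% − 1.9%) = 9.3100%
α = Rp − E[R] = 17.0% − 9.3100% = 7.6900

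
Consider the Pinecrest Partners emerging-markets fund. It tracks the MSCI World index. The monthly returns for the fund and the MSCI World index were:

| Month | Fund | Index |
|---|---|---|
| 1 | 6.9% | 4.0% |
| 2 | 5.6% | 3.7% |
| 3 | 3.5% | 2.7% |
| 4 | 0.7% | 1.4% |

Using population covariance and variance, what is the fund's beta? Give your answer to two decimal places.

r̄p = 4.1750%,  r̄m = 2.9500%
Cov = Σ(rp − r̄p)(rm − r̄m) / 4 = 2.3713
Var(rm) = Σ(rm − r̄m)² / 4 = 1.0325
β = Cov / Var = 2.3713 / 1.0325 = 2.2967

2.30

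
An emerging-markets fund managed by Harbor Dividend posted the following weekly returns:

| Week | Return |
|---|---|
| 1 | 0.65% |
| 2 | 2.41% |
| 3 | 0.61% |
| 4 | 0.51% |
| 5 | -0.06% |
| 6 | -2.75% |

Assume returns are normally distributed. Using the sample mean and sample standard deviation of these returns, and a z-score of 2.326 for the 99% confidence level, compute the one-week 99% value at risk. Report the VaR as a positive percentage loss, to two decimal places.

3.68

r̄ = (0.65 + 2.41 + 0.61 + 0.51 − 0.06 − 2.75) / 6 = 0.2283%
Σ(r − r̄)² = (0.65 − 0.2283)² + (2.41 − 0.2283)² + (0.61 − 0.2283)² + … = 14.1161
σ = √[14.1161 / 5] = 1.6802%
VaR = −(r̄ − z·σ) = −(0.2283 − 2.326 × 1.6802) = −(-3.6798) = 3.6798%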